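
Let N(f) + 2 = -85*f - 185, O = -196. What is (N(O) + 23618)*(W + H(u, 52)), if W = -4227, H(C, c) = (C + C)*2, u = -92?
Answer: -184218145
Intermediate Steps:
N(f) = -187 - 85*f (N(f) = -2 + (-85*f - 185) = -2 + (-185 - 85*f) = -187 - 85*f)
H(C, c) = 4*C (H(C, c) = (2*C)*2 = 4*C)
(N(O) + 23618)*(W + H(u, 52)) = ((-187 - 85*(-196)) + 23618)*(-4227 + 4*(-92)) = ((-187 + 16660) + 23618)*(-4227 - 368) = (16473 + 23618)*(-4595) = 40091*(-4595) = -184218145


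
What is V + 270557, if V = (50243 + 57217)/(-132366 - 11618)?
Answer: 9738942907/35996 ≈ 2.7056e+5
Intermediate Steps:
V = -26865/35996 (V = 107460/(-143984) = 107460*(-1/143984) = -26865/35996 ≈ -0.74633)
V + 270557 = -26865/35996 + 270557 = 9738942907/35996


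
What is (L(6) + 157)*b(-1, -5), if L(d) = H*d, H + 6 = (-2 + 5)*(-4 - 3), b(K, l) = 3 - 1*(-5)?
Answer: -40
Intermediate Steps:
b(K, l) = 8 (b(K, l) = 3 + 5 = 8)
H = -27 (H = -6 + (-2 + 5)*(-4 - 3) = -6 + 3*(-7) = -6 - 21 = -27)
L(d) = -27*d
(L(6) + 157)*b(-1, -5) = (-27*6 + 157)*8 = (-162 + 157)*8 = -5*8 = -40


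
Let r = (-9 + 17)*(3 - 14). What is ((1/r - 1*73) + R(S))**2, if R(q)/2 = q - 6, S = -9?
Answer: 82174225/7744 ≈ 10611.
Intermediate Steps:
R(q) = -12 + 2*q (R(q) = 2*(q - 6) = 2*(-6 + q) = -12 + 2*q)
r = -88 (r = 8*(-11) = -88)
((1/r - 1*73) + R(S))**2 = ((1/(-88) - 1*73) + (-12 + 2*(-9)))**2 = ((-1/88 - 73) + (-12 - 18))**2 = (-6425/88 - 30)**2 = (-9065/88)**2 = 82174225/7744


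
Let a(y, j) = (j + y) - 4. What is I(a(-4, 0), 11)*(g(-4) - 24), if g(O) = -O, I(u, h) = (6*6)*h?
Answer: -7920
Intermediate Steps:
a(y, j) = -4 + j + y
I(u, h) = 36*h
I(a(-4, 0), 11)*(g(-4) - 24) = (36*11)*(-1*(-4) - 24) = 396*(4 - 24) = 396*(-20) = -7920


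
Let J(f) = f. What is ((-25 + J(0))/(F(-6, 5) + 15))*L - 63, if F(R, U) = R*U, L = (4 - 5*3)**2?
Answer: 416/3 ≈ 138.67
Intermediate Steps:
L = 121 (L = (4 - 15)**2 = (-11)**2 = 121)
((-25 + J(0))/(F(-6, 5) + 15))*L - 63 = ((-25 + 0)/(-6*5 + 15))*121 - 63 = -25/(-30 + 15)*121 - 63 = -25/(-15)*121 - 63 = -25*(-1/15)*121 - 63 = (5/3)*121 - 63 = 605/3 - 63 = 416/3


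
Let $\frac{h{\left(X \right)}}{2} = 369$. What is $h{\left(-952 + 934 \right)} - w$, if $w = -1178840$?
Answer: $1179578$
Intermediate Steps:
$h{\left(X \right)} = 738$ ($h{\left(X \right)} = 2 \cdot 369 = 738$)
$h{\left(-952 + 934 \right)} - w = 738 - -1178840 = 738 + 1178840 = 1179578$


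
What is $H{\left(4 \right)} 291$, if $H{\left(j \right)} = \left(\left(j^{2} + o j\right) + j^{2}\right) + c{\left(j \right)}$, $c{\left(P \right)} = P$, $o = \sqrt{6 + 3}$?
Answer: $13968$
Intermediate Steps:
$o = 3$ ($o = \sqrt{9} = 3$)
$H{\left(j \right)} = 2 j^{2} + 4 j$ ($H{\left(j \right)} = \left(\left(j^{2} + 3 j\right) + j^{2}\right) + j = \left(2 j^{2} + 3 j\right) + j = 2 j^{2} + 4 j$)
$H{\left(4 \right)} 291 = 2 \cdot 4 \left(2 + 4\right) 291 = 2 \cdot 4 \cdot 6 \cdot 291 = 48 \cdot 291 = 13968$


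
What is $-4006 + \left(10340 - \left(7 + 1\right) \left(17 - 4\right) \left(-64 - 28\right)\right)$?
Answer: $15902$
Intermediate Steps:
$-4006 + \left(10340 - \left(7 + 1\right) \left(17 - 4\right) \left(-64 - 28\right)\right) = -4006 + \left(10340 - 8 \cdot 13 \left(-92\right)\right) = -4006 + \left(10340 - 104 \left(-92\right)\right) = -4006 + \left(10340 - -9568\right) = -4006 + \left(10340 + 9568\right) = -4006 + 19908 = 15902$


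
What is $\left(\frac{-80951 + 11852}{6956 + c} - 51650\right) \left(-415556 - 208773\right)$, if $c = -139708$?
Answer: $\frac{4280756553513629}{132752} \approx 3.2246 \cdot 10^{10}$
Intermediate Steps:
$\left(\frac{-80951 + 11852}{6956 + c} - 51650\right) \left(-415556 - 208773\right) = \left(\frac{-80951 + 11852}{6956 - 139708} - 51650\right) \left(-415556 - 208773\right) = \left(- \frac{69099}{-132752} - 51650\right) \left(-624329\right) = \left(\left(-69099\right) \left(- \frac{1}{132752}\right) - 51650\right) \left(-624329\right) = \left(\frac{69099}{132752} - 51650\right) \left(-624329\right) = \left(- \frac{6856571701}{132752}\right) \left(-624329\right) = \frac{4280756553513629}{132752}$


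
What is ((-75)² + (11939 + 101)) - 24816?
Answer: -7151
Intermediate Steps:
((-75)² + (11939 + 101)) - 24816 = (5625 + 12040) - 24816 = 17665 - 24816 = -7151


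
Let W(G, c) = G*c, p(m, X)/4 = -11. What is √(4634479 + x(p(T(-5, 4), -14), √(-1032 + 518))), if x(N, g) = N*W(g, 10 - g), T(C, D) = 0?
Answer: √(4611863 - 440*I*√514) ≈ 2147.5 - 2.32*I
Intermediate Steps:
p(m, X) = -44 (p(m, X) = 4*(-11) = -44)
x(N, g) = N*g*(10 - g) (x(N, g) = N*(g*(10 - g)) = N*g*(10 - g))
√(4634479 + x(p(T(-5, 4), -14), √(-1032 + 518))) = √(4634479 - 44*√(-1032 + 518)*(10 - √(-1032 + 518))) = √(4634479 - 44*√(-514)*(10 - √(-514))) = √(4634479 - 44*I*√514*(10 - I*√514))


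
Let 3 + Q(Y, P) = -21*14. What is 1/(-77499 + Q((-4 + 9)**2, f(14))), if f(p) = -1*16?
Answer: -1/77796 ≈ -1.2854e-5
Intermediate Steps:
f(p) = -16
Q(Y, P) = -297 (Q(Y, P) = -3 - 21*14 = -3 - 294 = -297)
1/(-77499 + Q((-4 + 9)**2, f(14))) = 1/(-77499 - 297) = 1/(-77796) = -1/77796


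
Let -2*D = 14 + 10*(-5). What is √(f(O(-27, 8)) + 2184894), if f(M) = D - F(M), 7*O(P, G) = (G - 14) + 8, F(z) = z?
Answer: √107060674/7 ≈ 1478.1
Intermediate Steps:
D = 18 (D = -(14 + 10*(-5))/2 = -(14 - 50)/2 = -½*(-36) = 18)
O(P, G) = -6/7 + G/7 (O(P, G) = ((G - 14) + 8)/7 = ((-14 + G) + 8)/7 = (-6 + G)/7 = -6/7 + G/7)
f(M) = 18 - M
√(f(O(-27, 8)) + 2184894) = √((18 - (-6/7 + (⅐)*8)) + 2184894) = √((18 - (-6/7 + 8/7)) + 2184894) = √((18 - 1*2/7) + 2184894) = √((18 - 2/7) + 2184894) = √(124/7 + 2184894) = √(15294382/7) = √107060674/7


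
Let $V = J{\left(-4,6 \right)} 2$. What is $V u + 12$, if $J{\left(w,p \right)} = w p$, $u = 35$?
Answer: $-1668$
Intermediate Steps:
$J{\left(w,p \right)} = p w$
$V = -48$ ($V = 6 \left(-4\right) 2 = \left(-24\right) 2 = -48$)
$V u + 12 = \left(-48\right) 35 + 12 = -1680 + 12 = -1668$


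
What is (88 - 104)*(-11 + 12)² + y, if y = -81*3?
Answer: -259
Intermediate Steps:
y = -243
(88 - 104)*(-11 + 12)² + y = (88 - 104)*(-11 + 12)² - 243 = -16*1² - 243 = -16*1 - 243 = -16 - 243 = -259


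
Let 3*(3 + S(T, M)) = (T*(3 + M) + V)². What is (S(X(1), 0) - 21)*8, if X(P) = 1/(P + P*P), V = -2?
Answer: -574/3 ≈ -191.33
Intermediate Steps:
X(P) = 1/(P + P²)
S(T, M) = -3 + (-2 + T*(3 + M))²/3 (S(T, M) = -3 + (T*(3 + M) - 2)²/3 = -3 + (-2 + T*(3 + M))²/3)
(S(X(1), 0) - 21)*8 = ((-3 + (-2 + 3*(1/(1*(1 + 1))) + 0*(1/(1*(1 + 1))))²/3) - 21)*8 = ((-3 + (-2 + 3*(1/2) + 0*(1/2))²/3) - 21)*8 = ((-3 + (-2 + 3*(1*(½)) + 0*(1*(½)))²/3) - 21)*8 = ((-3 + (-2 + 3*(½) + 0*(½))²/3) - 21)*8 = ((-3 + (-2 + 3/2 + 0)²/3) - 21)*8 = ((-3 + (-½)²/3) - 21)*8 = ((-3 + (⅓)*(¼)) - 21)*8 = ((-3 + 1/12) - 21)*8 = (-35/12 - 21)*8 = -287/12*8 = -574/3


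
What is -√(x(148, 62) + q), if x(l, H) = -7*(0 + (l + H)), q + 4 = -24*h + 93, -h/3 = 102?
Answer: -√5963 ≈ -77.220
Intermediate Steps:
h = -306 (h = -3*102 = -306)
q = 7433 (q = -4 + (-24*(-306) + 93) = -4 + (7344 + 93) = -4 + 7437 = 7433)
x(l, H) = -7*H - 7*l (x(l, H) = -7*(0 + (H + l)) = -7*(H + l) = -7*H - 7*l)
-√(x(148, 62) + q) = -√((-7*62 - 7*148) + 7433) = -√((-434 - 1036) + 7433) = -√(-1470 + 7433) = -√5963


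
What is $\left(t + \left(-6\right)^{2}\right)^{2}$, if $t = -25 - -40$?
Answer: $2601$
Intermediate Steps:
$t = 15$ ($t = -25 + 40 = 15$)
$\left(t + \left(-6\right)^{2}\right)^{2} = \left(15 + \left(-6\right)^{2}\right)^{2} = \left(15 + 36\right)^{2} = 51^{2} = 2601$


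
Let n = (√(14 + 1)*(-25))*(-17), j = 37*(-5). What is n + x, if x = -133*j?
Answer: 24605 + 425*√15 ≈ 26251.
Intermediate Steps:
j = -185
n = 425*√15 (n = (√15*(-25))*(-17) = -25*√15*(-17) = 425*√15 ≈ 1646.0)
x = 24605 (x = -133*(-185) = 24605)
n + x = 425*√15 + 24605 = 24605 + 425*√15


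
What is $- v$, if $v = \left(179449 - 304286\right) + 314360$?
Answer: $-189523$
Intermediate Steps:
$v = 189523$ ($v = -124837 + 314360 = 189523$)
$- v = \left(-1\right) 189523 = -189523$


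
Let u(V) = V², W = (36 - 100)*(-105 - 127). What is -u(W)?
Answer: -220463104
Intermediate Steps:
W = 14848 (W = -64*(-232) = 14848)
-u(W) = -1*14848² = -1*220463104 = -220463104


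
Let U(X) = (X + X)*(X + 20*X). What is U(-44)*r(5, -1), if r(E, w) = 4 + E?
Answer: 731808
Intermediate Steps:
U(X) = 42*X² (U(X) = (2*X)*(21*X) = 42*X²)
U(-44)*r(5, -1) = (42*(-44)²)*(4 + 5) = (42*1936)*9 = 81312*9 = 731808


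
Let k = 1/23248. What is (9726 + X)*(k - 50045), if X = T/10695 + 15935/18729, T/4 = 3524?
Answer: -755703637350478030967/1552243038480 ≈ -4.8685e+8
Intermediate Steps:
T = 14096 (T = 4*3524 = 14096)
k = 1/23248 ≈ 4.3014e-5
X = 144809603/66768885 (X = 14096/10695 + 15935/18729 = 144809603/66768885 ≈ 2.1688)
(9726 + X)*(k - 50045) = (9726 + 144809603/66768885)*(1/23248 - 50045) = (649538985113/66768885)*(-1163446159/23248) = -755703637350478030967/1552243038480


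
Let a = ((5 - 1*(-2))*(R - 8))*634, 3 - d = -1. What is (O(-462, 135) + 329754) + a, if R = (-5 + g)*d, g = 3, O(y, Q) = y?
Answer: 258284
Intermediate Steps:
d = 4 (d = 3 - 1*(-1) = 3 + 1 = 4)
R = -8 (R = (-5 + 3)*4 = -2*4 = -8)
a = -71008 (a = ((5 - 1*(-2))*(-8 - 8))*634 = ((5 + 2)*(-16))*634 = (7*(-16))*634 = -112*634 = -71008)
(O(-462, 135) + 329754) + a = (-462 + 329754) - 71008 = 329292 - 71008 = 258284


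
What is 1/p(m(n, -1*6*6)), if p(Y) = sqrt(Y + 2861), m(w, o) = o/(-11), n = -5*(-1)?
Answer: sqrt(7073)/4501 ≈ 0.018685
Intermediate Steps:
n = 5
m(w, o) = -o/11 (m(w, o) = o*(-1/11) = -o/11)
p(Y) = sqrt(2861 + Y)
1/p(m(n, -1*6*6)) = 1/(sqrt(2861 - (-1*6)*6/11)) = 1/(sqrt(2861 - (-6)*6/11)) = 1/(sqrt(2861 - 1/11*(-36))) = 1/(sqrt(2861 + 36/11)) = 1/(sqrt(31507/11)) = 1/(7*sqrt(7073)/11) = sqrt(7073)/4501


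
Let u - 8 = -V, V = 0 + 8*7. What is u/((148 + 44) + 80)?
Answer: -3/17 ≈ -0.17647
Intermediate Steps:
V = 56 (V = 0 + 56 = 56)
u = -48 (u = 8 - 1*56 = 8 - 56 = -48)
u/((148 + 44) + 80) = -48/((148 + 44) + 80) = -48/(192 + 80) = -48/272 = (1/272)*(-48) = -3/17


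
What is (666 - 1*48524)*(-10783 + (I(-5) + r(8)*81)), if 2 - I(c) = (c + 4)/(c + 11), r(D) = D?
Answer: 1454811413/3 ≈ 4.8494e+8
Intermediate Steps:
I(c) = 2 - (4 + c)/(11 + c) (I(c) = 2 - (c + 4)/(c + 11) = 2 - (4 + c)/(11 + c))
(666 - 1*48524)*(-10783 + (I(-5) + r(8)*81)) = (666 - 1*48524)*(-10783 + ((18 - 5)/(11 - 5) + 8*81)) = (666 - 48524)*(-10783 + (13/6 + 648)) = -47858*(-10783 + ((1/6)*13 + 648)) = -47858*(-10783 + (13/6 + 648)) = -47858*(-10783 + 3901/6) = -47858*(-60797/6) = 1454811413/3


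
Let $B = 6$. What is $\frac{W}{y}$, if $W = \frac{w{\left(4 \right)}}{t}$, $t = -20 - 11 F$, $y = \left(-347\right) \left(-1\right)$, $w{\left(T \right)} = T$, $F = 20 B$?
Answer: $- \frac{1}{116245} \approx -8.6025 \cdot 10^{-6}$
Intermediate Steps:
$F = 120$ ($F = 20 \cdot 6 = 120$)
$y = 347$
$t = -1340$ ($t = -20 - 1320 = -1340$)
$W = - \frac{1}{335}$ ($W = \frac{4}{-1340} = 4 \left(- \frac{1}{1340}\right) = - \frac{1}{335} \approx -0.0029851$)
$\frac{W}{y} = - \frac{1}{335 \cdot 347} = \left(- \frac{1}{335}\right) \frac{1}{347} = - \frac{1}{116245}$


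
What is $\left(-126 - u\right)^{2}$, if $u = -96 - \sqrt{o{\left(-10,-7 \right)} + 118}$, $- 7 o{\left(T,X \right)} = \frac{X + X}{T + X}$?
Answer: $\frac{17304}{17} - \frac{120 \sqrt{8517}}{17} \approx 366.44$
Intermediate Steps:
$o{\left(T,X \right)} = - \frac{2 X}{7 \left(T + X\right)}$ ($o{\left(T,X \right)} = - \frac{\left(X + X\right) \frac{1}{T + X}}{7} = - \frac{2 X \frac{1}{T + X}}{7} = - \frac{2 X}{7 \left(T + X\right)}$)
$u = -96 - \frac{2 \sqrt{8517}}{17}$ ($u = -96 - \sqrt{\left(-2\right) \left(-7\right) \frac{1}{7 \left(-10\right) + 7 \left(-7\right)} + 118} = -96 - \sqrt{\left(-2\right) \left(-7\right) \frac{1}{-70 - 49} + 118} = -96 - \sqrt{\left(-2\right) \left(-7\right) \frac{1}{-119} + 118} = -96 - \sqrt{\left(-2\right) \left(-7\right) \left(- \frac{1}{119}\right) + 118} = -96 - \sqrt{- \frac{2}{17} + 118} = -96 - \sqrt{\frac{2004}{17}} = -96 - \frac{2 \sqrt{8517}}{17} \approx -106.86$)
$\left(-126 - u\right)^{2} = \left(-126 - \left(-96 - \frac{2 \sqrt{8517}}{17}\right)\right)^{2} = \left(-126 + \left(96 + \frac{2 \sqrt{8517}}{17}\right)\right)^{2} = \left(-30 + \frac{2 \sqrt{8517}}{17}\right)^{2}$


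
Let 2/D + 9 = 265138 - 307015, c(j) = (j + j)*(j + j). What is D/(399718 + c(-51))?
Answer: -1/8589185046 ≈ -1.1643e-10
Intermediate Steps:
c(j) = 4*j**2 (c(j) = (2*j)*(2*j) = 4*j**2)
D = -1/20943 (D = 2/(-9 + (265138 - 307015)) = 2/(-9 - 41877) = 2/(-41886) = 2*(-1/41886) = -1/20943 ≈ -4.7749e-5)
D/(399718 + c(-51)) = -1/(20943*(399718 + 4*(-51)**2)) = -1/(20943*(399718 + 4*2601)) = -1/(20943*(399718 + 10404)) = -1/20943/410122 = -1/20943*1/410122 = -1/8589185046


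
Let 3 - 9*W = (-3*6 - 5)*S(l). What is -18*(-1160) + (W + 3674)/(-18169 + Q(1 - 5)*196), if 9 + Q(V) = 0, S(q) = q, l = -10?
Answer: 3745776521/179397 ≈ 20880.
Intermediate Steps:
Q(V) = -9 (Q(V) = -9 + 0 = -9)
W = -227/9 (W = 1/3 - (-3*6 - 5)*(-10)/9 = 1/3 - (-18 - 5)*(-10)/9 = 1/3 - (-23)*(-10)/9 = 1/3 - 1/9*230 = 1/3 - 230/9 = -227/9 ≈ -25.222)
-18*(-1160) + (W + 3674)/(-18169 + Q(1 - 5)*196) = -18*(-1160) + (-227/9 + 3674)/(-18169 - 9*196) = 20880 + 32839/(9*(-18169 - 1764)) = 20880 + (32839/9)/(-19933) = 20880 + (32839/9)*(-1/19933) = 20880 - 32839/179397 = 3745776521/179397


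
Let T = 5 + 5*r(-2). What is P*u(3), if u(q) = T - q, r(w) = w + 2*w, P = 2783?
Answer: -77924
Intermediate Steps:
r(w) = 3*w
T = -25 (T = 5 + 5*(3*(-2)) = 5 + 5*(-6) = 5 - 30 = -25)
u(q) = -25 - q
P*u(3) = 2783*(-25 - 1*3) = 2783*(-25 - 3) = 2783*(-28) = -77924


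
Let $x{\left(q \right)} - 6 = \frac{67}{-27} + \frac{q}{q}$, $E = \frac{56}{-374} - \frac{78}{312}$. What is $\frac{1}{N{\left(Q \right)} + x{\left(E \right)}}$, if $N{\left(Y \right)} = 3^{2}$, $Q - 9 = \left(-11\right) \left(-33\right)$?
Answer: $\frac{27}{365} \approx 0.073973$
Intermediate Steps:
$Q = 372$ ($Q = 9 - -363 = 9 + 363 = 372$)
$E = - \frac{299}{748}$ ($E = 56 \left(- \frac{1}{374}\right) - \frac{1}{4} = - \frac{28}{187} - \frac{1}{4} = - \frac{299}{748} \approx -0.39973$)
$x{\left(q \right)} = \frac{122}{27}$ ($x{\left(q \right)} = 6 + \left(\frac{67}{-27} + \frac{q}{q}\right) = 6 + \left(67 \left(- \frac{1}{27}\right) + 1\right) = 6 + \left(- \frac{67}{27} + 1\right) = 6 - \frac{40}{27} = \frac{122}{27}$)
$N{\left(Y \right)} = 9$
$\frac{1}{N{\left(Q \right)} + x{\left(E \right)}} = \frac{1}{9 + \frac{122}{27}} = \frac{1}{\frac{365}{27}} = \frac{27}{365}$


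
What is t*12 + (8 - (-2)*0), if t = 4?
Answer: 56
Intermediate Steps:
t*12 + (8 - (-2)*0) = 4*12 + (8 - (-2)*0) = 48 + (8 - 1*0) = 48 + (8 + 0) = 48 + 8 = 56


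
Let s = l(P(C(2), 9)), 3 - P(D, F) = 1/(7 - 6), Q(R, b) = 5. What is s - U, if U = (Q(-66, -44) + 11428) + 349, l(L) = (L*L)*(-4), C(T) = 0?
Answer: -11798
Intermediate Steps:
P(D, F) = 2 (P(D, F) = 3 - 1/(7 - 6) = 3 - 1/1 = 3 - 1*1 = 3 - 1 = 2)
l(L) = -4*L**2 (l(L) = L**2*(-4) = -4*L**2)
U = 11782 (U = (5 + 11428) + 349 = 11433 + 349 = 11782)
s = -16 (s = -4*2**2 = -4*4 = -16)
s - U = -16 - 1*11782 = -16 - 11782 = -11798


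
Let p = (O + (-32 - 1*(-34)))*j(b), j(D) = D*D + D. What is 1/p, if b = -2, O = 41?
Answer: 1/86 ≈ 0.011628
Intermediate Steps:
j(D) = D + D² (j(D) = D² + D = D + D²)
p = 86 (p = (41 + (-32 - 1*(-34)))*(-2*(1 - 2)) = (41 + (-32 + 34))*(-2*(-1)) = (41 + 2)*2 = 43*2 = 86)
1/p = 1/86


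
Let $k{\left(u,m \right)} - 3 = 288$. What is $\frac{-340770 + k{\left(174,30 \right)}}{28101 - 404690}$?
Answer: $\frac{340479}{376589} \approx 0.90411$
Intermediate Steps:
$k{\left(u,m \right)} = 291$ ($k{\left(u,m \right)} = 3 + 288 = 291$)
$\frac{-340770 + k{\left(174,30 \right)}}{28101 - 404690} = \frac{-340770 + 291}{28101 - 404690} = - \frac{340479}{-376589} = \left(-340479\right) \left(- \frac{1}{376589}\right) = \frac{340479}{376589}$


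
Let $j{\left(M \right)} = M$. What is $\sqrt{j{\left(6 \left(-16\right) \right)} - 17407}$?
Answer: $i \sqrt{17503} \approx 132.3 i$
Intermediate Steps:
$\sqrt{j{\left(6 \left(-16\right) \right)} - 17407} = \sqrt{6 \left(-16\right) - 17407} = \sqrt{-96 - 17407} = \sqrt{-17503} = i \sqrt{17503}$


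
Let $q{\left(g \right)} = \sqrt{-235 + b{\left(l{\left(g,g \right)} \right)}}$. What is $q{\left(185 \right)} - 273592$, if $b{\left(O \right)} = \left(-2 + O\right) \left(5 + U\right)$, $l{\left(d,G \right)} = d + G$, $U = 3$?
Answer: $-273592 + 3 \sqrt{301} \approx -2.7354 \cdot 10^{5}$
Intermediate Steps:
$l{\left(d,G \right)} = G + d$
$b{\left(O \right)} = -16 + 8 O$ ($b{\left(O \right)} = \left(-2 + O\right) \left(5 + 3\right) = \left(-2 + O\right) 8 = -16 + 8 O$)
$q{\left(g \right)} = \sqrt{-251 + 16 g}$ ($q{\left(g \right)} = \sqrt{-235 + \left(-16 + 8 \left(g + g\right)\right)} = \sqrt{-235 + \left(-16 + 8 \cdot 2 g\right)} = \sqrt{-235 + \left(-16 + 16 g\right)} = \sqrt{-251 + 16 g}$)
$q{\left(185 \right)} - 273592 = \sqrt{-251 + 16 \cdot 185} - 273592 = \sqrt{-251 + 2960} - 273592 = \sqrt{2709} - 273592 = 3 \sqrt{301} - 273592 = -273592 + 3 \sqrt{301}$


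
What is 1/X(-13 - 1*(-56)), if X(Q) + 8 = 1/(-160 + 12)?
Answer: -148/1185 ≈ -0.12489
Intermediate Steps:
X(Q) = -1185/148 (X(Q) = -8 + 1/(-160 + 12) = -8 + 1/(-148) = -8 - 1/148 = -1185/148)
1/X(-13 - 1*(-56)) = 1/(-1185/148) = -148/1185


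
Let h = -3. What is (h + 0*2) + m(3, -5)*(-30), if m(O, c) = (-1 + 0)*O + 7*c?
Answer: 1137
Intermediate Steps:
m(O, c) = -O + 7*c
(h + 0*2) + m(3, -5)*(-30) = (-3 + 0*2) + (-1*3 + 7*(-5))*(-30) = (-3 + 0) + (-3 - 35)*(-30) = -3 - 38*(-30) = -3 + 1140 = 1137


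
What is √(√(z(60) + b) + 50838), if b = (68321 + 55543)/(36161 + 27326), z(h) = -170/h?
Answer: √(7376673619930392 + 380922*I*√128025979590)/380922 ≈ 225.47 + 0.002083*I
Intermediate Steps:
b = 123864/63487 ≈ 1.9510
√(√(z(60) + b) + 50838) = √(√(-170/60 + 123864/63487) + 50838) = √(√(-170*1/60 + 123864/63487) + 50838) = √(√(-17/6 + 123864/63487) + 50838) = √(√(-336095/380922) + 50838) = √(I*√128025979590/380922 + 50838) = √(50838 + I*√128025979590/380922)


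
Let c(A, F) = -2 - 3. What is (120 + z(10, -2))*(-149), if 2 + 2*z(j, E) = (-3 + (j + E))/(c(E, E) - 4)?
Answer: -318413/18 ≈ -17690.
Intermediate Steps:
c(A, F) = -5
z(j, E) = -⅚ - E/18 - j/18 (z(j, E) = -1 + ((-3 + (j + E))/(-5 - 4))/2 = -1 + ((-3 + (E + j))/(-9))/2 = -1 + ((-3 + E + j)*(-⅑))/2 = -1 + (⅓ - E/9 - j/9)/2 = -1 + (⅙ - E/18 - j/18) = -⅚ - E/18 - j/18)
(120 + z(10, -2))*(-149) = (120 + (-⅚ - 1/18*(-2) - 1/18*10))*(-149) = (120 + (-⅚ + ⅑ - 5/9))*(-149) = (120 - 23/18)*(-149) = (2137/18)*(-149) = -318413/18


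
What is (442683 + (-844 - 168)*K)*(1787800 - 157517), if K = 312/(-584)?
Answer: 52748339567541/73 ≈ 7.2258e+11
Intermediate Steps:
K = -39/73 (K = 312*(-1/584) = -39/73 ≈ -0.53425)
(442683 + (-844 - 168)*K)*(1787800 - 157517) = (442683 + (-844 - 168)*(-39/73))*(1787800 - 157517) = (442683 - 1012*(-39/73))*1630283 = (442683 + 39468/73)*1630283 = (32355327/73)*1630283 = 52748339567541/73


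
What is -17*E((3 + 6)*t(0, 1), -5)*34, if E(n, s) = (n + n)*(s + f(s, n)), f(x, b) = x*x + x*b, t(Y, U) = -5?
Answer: 12744900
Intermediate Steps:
f(x, b) = x² + b*x
E(n, s) = 2*n*(s + s*(n + s)) (E(n, s) = (n + n)*(s + s*(n + s)) = (2*n)*(s + s*(n + s)) = 2*n*(s + s*(n + s)))
-17*E((3 + 6)*t(0, 1), -5)*34 = -34*(3 + 6)*(-5)*(-5)*(1 + (3 + 6)*(-5) - 5)*34 = -34*9*(-5)*(-5)*(1 + 9*(-5) - 5)*34 = -34*(-45)*(-5)*(1 - 45 - 5)*34 = -34*(-45)*(-5)*(-49)*34 = -17*(-22050)*34 = 374850*34 = 12744900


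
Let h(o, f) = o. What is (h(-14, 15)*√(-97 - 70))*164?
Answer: -2296*I*√167 ≈ -29671.0*I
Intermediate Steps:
(h(-14, 15)*√(-97 - 70))*164 = -14*√(-97 - 70)*164 = -14*I*√167*164 = -2296*I*√167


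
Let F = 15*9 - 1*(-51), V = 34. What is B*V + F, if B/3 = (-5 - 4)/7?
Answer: 384/7 ≈ 54.857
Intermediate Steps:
F = 186 (F = 135 + 51 = 186)
B = -27/7 (B = 3*((-5 - 4)/7) = 3*(-9*1/7) = 3*(-9/7) = -27/7 ≈ -3.8571)
B*V + F = -27/7*34 + 186 = -918/7 + 186 = 384/7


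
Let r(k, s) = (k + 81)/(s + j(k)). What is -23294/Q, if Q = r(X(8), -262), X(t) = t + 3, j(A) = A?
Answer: 2923397/46 ≈ 63552.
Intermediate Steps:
X(t) = 3 + t
r(k, s) = (81 + k)/(k + s) (r(k, s) = (k + 81)/(s + k) = (81 + k)/(k + s))
Q = -92/251 (Q = (81 + (3 + 8))/((3 + 8) - 262) = (81 + 11)/(11 - 262) = 92/(-251) = -1/251*92 = -92/251 ≈ -0.36653)
-23294/Q = -23294/(-92/251) = -23294*(-251/92) = 2923397/46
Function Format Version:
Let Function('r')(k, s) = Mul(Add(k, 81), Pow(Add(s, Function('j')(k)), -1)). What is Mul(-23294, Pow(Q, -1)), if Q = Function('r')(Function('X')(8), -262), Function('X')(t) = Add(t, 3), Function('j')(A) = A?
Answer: Rational(2923397, 46) ≈ 63552.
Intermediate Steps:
Function('X')(t) = Add(3, t)
Function('r')(k, s) = Mul(Pow(Add(k, s), -1), Add(81, k)) (Function('r')(k, s) = Mul(Add(k, 81), Pow(Add(s, k), -1)) = Mul(Add(81, k), Pow(Add(k, s), -1)) = Mul(Pow(Add(k, s), -1), Add(81, k)))
Q = Rational(-92, 251) (Q = Mul(Pow(Add(Add(3, 8), -262), -1), Add(81, Add(3, 8))) = Mul(Pow(Add(11, -262), -1), Add(81, 11)) = Mul(Pow(-251, -1), 92) = Mul(Rational(-1, 251), 92) = Rational(-92, 251) ≈ -0.36653)
Mul(-23294, Pow(Q, -1)) = Mul(-23294, Pow(Rational(-92, 251), -1)) = Mul(-23294, Rational(-251, 92)) = Rational(2923397, 46)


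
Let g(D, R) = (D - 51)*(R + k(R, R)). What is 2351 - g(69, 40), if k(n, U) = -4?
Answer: 1703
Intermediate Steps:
g(D, R) = (-51 + D)*(-4 + R) (g(D, R) = (D - 51)*(R - 4) = (-51 + D)*(-4 + R))
2351 - g(69, 40) = 2351 - (204 - 51*40 - 4*69 + 69*40) = 2351 - (204 - 2040 - 276 + 2760) = 2351 - 1*648 = 2351 - 648 = 1703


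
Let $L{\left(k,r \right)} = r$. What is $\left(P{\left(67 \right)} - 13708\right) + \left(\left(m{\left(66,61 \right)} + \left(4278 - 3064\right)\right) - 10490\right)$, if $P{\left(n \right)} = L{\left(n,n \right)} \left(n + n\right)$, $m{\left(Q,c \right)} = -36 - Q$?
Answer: $-14108$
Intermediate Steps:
$P{\left(n \right)} = 2 n^{2}$ ($P{\left(n \right)} = n \left(n + n\right) = n 2 n = 2 n^{2}$)
$\left(P{\left(67 \right)} - 13708\right) + \left(\left(m{\left(66,61 \right)} + \left(4278 - 3064\right)\right) - 10490\right) = \left(2 \cdot 67^{2} - 13708\right) + \left(\left(\left(-36 - 66\right) + \left(4278 - 3064\right)\right) - 10490\right) = \left(2 \cdot 4489 - 13708\right) + \left(\left(\left(-36 - 66\right) + \left(4278 - 3064\right)\right) - 10490\right) = \left(8978 - 13708\right) + \left(\left(-102 + 1214\right) - 10490\right) = -4730 + \left(1112 - 10490\right) = -4730 - 9378 = -14108$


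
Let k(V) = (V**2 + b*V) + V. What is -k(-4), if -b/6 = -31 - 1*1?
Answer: 756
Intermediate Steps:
b = 192 (b = -6*(-31 - 1*1) = -6*(-31 - 1) = -6*(-32) = 192)
k(V) = V**2 + 193*V (k(V) = (V**2 + 192*V) + V = V**2 + 193*V)
-k(-4) = -(-4)*(193 - 4) = -(-4)*189 = -1*(-756) = 756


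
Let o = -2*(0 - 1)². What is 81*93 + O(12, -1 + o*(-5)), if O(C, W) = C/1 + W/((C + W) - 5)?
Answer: 120729/16 ≈ 7545.6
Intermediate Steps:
o = -2 (o = -2*(-1)² = -2*1 = -2)
O(C, W) = C + W/(-5 + C + W) (O(C, W) = C*1 + W/(-5 + C + W) = C + W/(-5 + C + W))
81*93 + O(12, -1 + o*(-5)) = 81*93 + ((-1 - 2*(-5)) + 12² - 5*12 + 12*(-1 - 2*(-5)))/(-5 + 12 + (-1 - 2*(-5))) = 7533 + ((-1 + 10) + 144 - 60 + 12*(-1 + 10))/(-5 + 12 + (-1 + 10)) = 7533 + (9 + 144 - 60 + 12*9)/(-5 + 12 + 9) = 7533 + (9 + 144 - 60 + 108)/16 = 7533 + (1/16)*201 = 7533 + 201/16 = 120729/16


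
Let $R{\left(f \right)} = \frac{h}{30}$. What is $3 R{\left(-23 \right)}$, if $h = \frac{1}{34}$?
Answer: $\frac{1}{340} \approx 0.0029412$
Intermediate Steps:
$h = \frac{1}{34} \approx 0.029412$
$R{\left(f \right)} = \frac{1}{1020}$ ($R{\left(f \right)} = \frac{1}{34 \cdot 30} = \frac{1}{34} \cdot \frac{1}{30} = \frac{1}{1020}$)
$3 R{\left(-23 \right)} = 3 \cdot \frac{1}{1020} = \frac{1}{340}$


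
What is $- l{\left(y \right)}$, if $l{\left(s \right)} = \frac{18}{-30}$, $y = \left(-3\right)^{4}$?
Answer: $\frac{3}{5} \approx 0.6$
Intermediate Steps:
$y = 81$
$l{\left(s \right)} = - \frac{3}{5}$ ($l{\left(s \right)} = 18 \left(- \frac{1}{30}\right) = - \frac{3}{5}$)
$- l{\left(y \right)} = \left(-1\right) \left(- \frac{3}{5}\right) = \frac{3}{5}$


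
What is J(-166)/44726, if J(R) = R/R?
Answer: 1/44726 ≈ 2.2358e-5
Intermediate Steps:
J(R) = 1
J(-166)/44726 = 1/44726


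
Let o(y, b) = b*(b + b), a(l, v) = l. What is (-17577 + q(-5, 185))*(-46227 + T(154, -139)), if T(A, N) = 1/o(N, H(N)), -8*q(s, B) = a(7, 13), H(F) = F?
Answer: 251195389845659/309136 ≈ 8.1257e+8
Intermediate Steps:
q(s, B) = -7/8 (q(s, B) = -⅛*7 = -7/8)
o(y, b) = 2*b² (o(y, b) = b*(2*b) = 2*b²)
T(A, N) = 1/(2*N²)
(-17577 + q(-5, 185))*(-46227 + T(154, -139)) = (-17577 - 7/8)*(-46227 + (½)/(-139)²) = -140623*(-46227 + (½)*(1/19321))/8 = -140623*(-46227 + 1/38642)/8 = -140623/8*(-1786303733/38642) = 251195389845659/309136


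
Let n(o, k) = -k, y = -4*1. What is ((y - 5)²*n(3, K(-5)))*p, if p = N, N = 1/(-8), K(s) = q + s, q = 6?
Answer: 81/8 ≈ 10.125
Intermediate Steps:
y = -4
K(s) = 6 + s
N = -⅛ ≈ -0.12500
p = -⅛ ≈ -0.12500
((y - 5)²*n(3, K(-5)))*p = ((-4 - 5)²*(-(6 - 5)))*(-⅛) = ((-9)²*(-1*1))*(-⅛) = (81*(-1))*(-⅛) = -81*(-⅛) = 81/8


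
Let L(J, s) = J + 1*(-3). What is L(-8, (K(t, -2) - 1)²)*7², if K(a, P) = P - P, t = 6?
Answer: -539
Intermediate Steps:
K(a, P) = 0
L(J, s) = -3 + J (L(J, s) = J - 3 = -3 + J)
L(-8, (K(t, -2) - 1)²)*7² = (-3 - 8)*7² = -11*49 = -539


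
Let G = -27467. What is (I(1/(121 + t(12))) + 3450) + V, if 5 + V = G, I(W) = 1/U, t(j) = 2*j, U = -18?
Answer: -432397/18 ≈ -24022.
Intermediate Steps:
I(W) = -1/18 (I(W) = 1/(-18) = -1/18)
V = -27472 (V = -5 - 27467 = -27472)
(I(1/(121 + t(12))) + 3450) + V = (-1/18 + 3450) - 27472 = 62099/18 - 27472 = -432397/18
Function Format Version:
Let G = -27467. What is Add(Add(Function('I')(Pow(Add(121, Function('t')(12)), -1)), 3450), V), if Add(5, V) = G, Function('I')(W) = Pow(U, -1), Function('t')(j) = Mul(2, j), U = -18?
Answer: Rational(-432397, 18) ≈ -24022.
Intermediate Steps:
Function('I')(W) = Rational(-1, 18) (Function('I')(W) = Pow(-18, -1) = Rational(-1, 18))
V = -27472 (V = Add(-5, -27467) = -27472)
Add(Add(Function('I')(Pow(Add(121, Function('t')(12)), -1)), 3450), V) = Add(Add(Rational(-1, 18), 3450), -27472) = Add(Rational(62099, 18), -27472) = Rational(-432397, 18)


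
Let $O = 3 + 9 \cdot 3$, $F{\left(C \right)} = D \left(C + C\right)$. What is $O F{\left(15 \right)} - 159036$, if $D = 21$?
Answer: $-140136$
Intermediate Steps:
$F{\left(C \right)} = 42 C$ ($F{\left(C \right)} = 21 \left(C + C\right) = 21 \cdot 2 C = 42 C$)
$O = 30$ ($O = 3 + 27 = 30$)
$O F{\left(15 \right)} - 159036 = 30 \cdot 42 \cdot 15 - 159036 = 30 \cdot 630 - 159036 = 18900 - 159036 = -140136$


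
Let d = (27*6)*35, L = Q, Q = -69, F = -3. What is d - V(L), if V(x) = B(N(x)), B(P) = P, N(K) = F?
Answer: 5673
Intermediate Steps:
N(K) = -3
L = -69
V(x) = -3
d = 5670 (d = 162*35 = 5670)
d - V(L) = 5670 - 1*(-3) = 5670 + 3 = 5673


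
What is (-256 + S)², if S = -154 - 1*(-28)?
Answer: 145924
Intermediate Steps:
S = -126 (S = -154 + 28 = -126)
(-256 + S)² = (-256 - 126)² = (-382)² = 145924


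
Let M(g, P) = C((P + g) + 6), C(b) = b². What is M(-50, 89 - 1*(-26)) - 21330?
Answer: -16289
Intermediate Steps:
M(g, P) = (6 + P + g)² (M(g, P) = ((P + g) + 6)² = (6 + P + g)²)
M(-50, 89 - 1*(-26)) - 21330 = (6 + (89 - 1*(-26)) - 50)² - 21330 = (6 + (89 + 26) - 50)² - 21330 = (6 + 115 - 50)² - 21330 = 71² - 21330 = 5041 - 21330 = -16289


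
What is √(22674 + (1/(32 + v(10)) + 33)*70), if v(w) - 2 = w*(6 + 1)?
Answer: √16889639/26 ≈ 158.07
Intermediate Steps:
v(w) = 2 + 7*w (v(w) = 2 + w*(6 + 1) = 2 + w*7 = 2 + 7*w)
√(22674 + (1/(32 + v(10)) + 33)*70) = √(22674 + (1/(32 + (2 + 7*10)) + 33)*70) = √(22674 + (1/(32 + (2 + 70)) + 33)*70) = √(22674 + (1/(32 + 72) + 33)*70) = √(22674 + (1/104 + 33)*70) = √(22674 + (3433/104)*70) = √(22674 + 120155/52) = √(1299203/52) = √16889639/26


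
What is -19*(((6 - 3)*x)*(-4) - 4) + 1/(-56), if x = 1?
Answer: 17023/56 ≈ 303.98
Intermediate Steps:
-19*(((6 - 3)*x)*(-4) - 4) + 1/(-56) = -19*(((6 - 3)*1)*(-4) - 4) + 1/(-56) = -19*((3*1)*(-4) - 4) - 1/56 = -19*(3*(-4) - 4) - 1/56 = -19*(-12 - 4) - 1/56 = -19*(-16) - 1/56 = 304 - 1/56 = 17023/56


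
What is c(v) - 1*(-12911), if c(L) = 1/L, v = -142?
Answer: 1833361/142 ≈ 12911.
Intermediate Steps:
c(v) - 1*(-12911) = 1/(-142) - 1*(-12911) = -1/142 + 12911 = 1833361/142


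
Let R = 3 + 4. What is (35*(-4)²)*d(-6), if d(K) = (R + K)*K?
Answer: -3360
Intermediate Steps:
R = 7
d(K) = K*(7 + K) (d(K) = (7 + K)*K = K*(7 + K))
(35*(-4)²)*d(-6) = (35*(-4)²)*(-6*(7 - 6)) = (35*16)*(-6*1) = 560*(-6) = -3360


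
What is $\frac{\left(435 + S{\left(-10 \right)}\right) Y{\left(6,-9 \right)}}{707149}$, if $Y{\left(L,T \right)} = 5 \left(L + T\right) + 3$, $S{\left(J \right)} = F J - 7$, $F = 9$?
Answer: $- \frac{4056}{707149} \approx -0.0057357$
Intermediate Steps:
$S{\left(J \right)} = -7 + 9 J$ ($S{\left(J \right)} = 9 J - 7 = -7 + 9 J$)
$Y{\left(L,T \right)} = 3 + 5 L + 5 T$ ($Y{\left(L,T \right)} = \left(5 L + 5 T\right) + 3 = 3 + 5 L + 5 T$)
$\frac{\left(435 + S{\left(-10 \right)}\right) Y{\left(6,-9 \right)}}{707149} = \frac{\left(435 + \left(-7 + 9 \left(-10\right)\right)\right) \left(3 + 5 \cdot 6 + 5 \left(-9\right)\right)}{707149} = \left(435 - 97\right) \left(3 + 30 - 45\right) \frac{1}{707149} = \left(435 - 97\right) \left(-12\right) \frac{1}{707149} = 338 \left(-12\right) \frac{1}{707149} = \left(-4056\right) \frac{1}{707149} = - \frac{4056}{707149}$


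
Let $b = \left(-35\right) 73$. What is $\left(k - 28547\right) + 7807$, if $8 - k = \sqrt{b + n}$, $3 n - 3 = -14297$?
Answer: $-20732 - \frac{i \sqrt{65877}}{3} \approx -20732.0 - 85.555 i$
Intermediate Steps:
$b = -2555$
$n = - \frac{14294}{3}$ ($n = 1 + \frac{1}{3} \left(-14297\right) = 1 - \frac{14297}{3} = - \frac{14294}{3} \approx -4764.7$)
$k = 8 - \frac{i \sqrt{65877}}{3}$ ($k = 8 - \sqrt{-2555 - \frac{14294}{3}} = 8 - \sqrt{- \frac{21959}{3}} = 8 - \frac{i \sqrt{65877}}{3} \approx 8.0 - 85.555 i$)
$\left(k - 28547\right) + 7807 = \left(\left(8 - \frac{i \sqrt{65877}}{3}\right) - 28547\right) + 7807 = \left(-28539 - \frac{i \sqrt{65877}}{3}\right) + 7807 = -20732 - \frac{i \sqrt{65877}}{3}$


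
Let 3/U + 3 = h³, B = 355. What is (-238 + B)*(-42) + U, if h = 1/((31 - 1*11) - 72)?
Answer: -2073269874/421825 ≈ -4915.0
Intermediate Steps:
h = -1/52 (h = 1/((31 - 11) - 72) = 1/(20 - 72) = 1/(-52) = -1/52 ≈ -0.019231)
U = -421824/421825 (U = 3/(-3 + (-1/52)³) = 3/(-3 - 1/140608) = 3/(-421825/140608) = 3*(-140608/421825) = -421824/421825 ≈ -1.0000)
(-238 + B)*(-42) + U = (-238 + 355)*(-42) - 421824/421825 = 117*(-42) - 421824/421825 = -4914 - 421824/421825 = -2073269874/421825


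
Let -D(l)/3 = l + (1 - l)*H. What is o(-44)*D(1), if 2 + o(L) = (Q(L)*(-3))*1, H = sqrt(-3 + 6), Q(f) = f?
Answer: -390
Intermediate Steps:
H = sqrt(3) ≈ 1.7320
o(L) = -2 - 3*L (o(L) = -2 + (L*(-3))*1 = -2 - 3*L*1 = -2 - 3*L)
D(l) = -3*l - 3*sqrt(3)*(1 - l) (D(l) = -3*(l + (1 - l)*sqrt(3)) = -3*(l + sqrt(3)*(1 - l)) = -3*l - 3*sqrt(3)*(1 - l))
o(-44)*D(1) = (-2 - 3*(-44))*(-3*1 - 3*sqrt(3) + 3*1*sqrt(3)) = (-2 + 132)*(-3 - 3*sqrt(3) + 3*sqrt(3)) = 130*(-3) = -390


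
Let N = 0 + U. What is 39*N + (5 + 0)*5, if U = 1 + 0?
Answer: 64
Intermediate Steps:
U = 1
N = 1 (N = 0 + 1 = 1)
39*N + (5 + 0)*5 = 39*1 + (5 + 0)*5 = 39 + 5*5 = 39 + 25 = 64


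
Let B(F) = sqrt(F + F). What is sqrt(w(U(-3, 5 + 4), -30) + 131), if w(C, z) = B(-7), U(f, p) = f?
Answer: sqrt(131 + I*sqrt(14)) ≈ 11.447 + 0.1634*I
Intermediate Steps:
B(F) = sqrt(2)*sqrt(F) (B(F) = sqrt(2*F) = sqrt(2)*sqrt(F))
w(C, z) = I*sqrt(14) (w(C, z) = sqrt(2)*sqrt(-7) = sqrt(2)*(I*sqrt(7)) = I*sqrt(14))
sqrt(w(U(-3, 5 + 4), -30) + 131) = sqrt(I*sqrt(14) + 131) = sqrt(131 + I*sqrt(14))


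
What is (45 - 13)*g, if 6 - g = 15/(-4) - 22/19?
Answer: 6632/19 ≈ 349.05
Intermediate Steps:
g = 829/76 (g = 6 - (15/(-4) - 22/19) = 6 - (15*(-¼) - 22*1/19) = 6 - (-15/4 - 22/19) = 6 - 1*(-373/76) = 6 + 373/76 = 829/76 ≈ 10.908)
(45 - 13)*g = (45 - 13)*(829/76) = 32*(829/76) = 6632/19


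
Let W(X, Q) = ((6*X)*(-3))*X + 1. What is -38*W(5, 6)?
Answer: 17062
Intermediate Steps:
W(X, Q) = 1 - 18*X² (W(X, Q) = (-18*X)*X + 1 = -18*X² + 1 = 1 - 18*X²)
-38*W(5, 6) = -38*(1 - 18*5²) = -38*(1 - 18*25) = -38*(1 - 450) = -38*(-449) = 17062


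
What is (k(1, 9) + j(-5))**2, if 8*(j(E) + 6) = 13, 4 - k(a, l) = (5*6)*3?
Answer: 522729/64 ≈ 8167.6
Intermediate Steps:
k(a, l) = -86 (k(a, l) = 4 - 5*6*3 = 4 - 30*3 = 4 - 1*90 = 4 - 90 = -86)
j(E) = -35/8 (j(E) = -6 + (1/8)*13 = -6 + 13/8 = -35/8)
(k(1, 9) + j(-5))**2 = (-86 - 35/8)**2 = (-723/8)**2 = 522729/64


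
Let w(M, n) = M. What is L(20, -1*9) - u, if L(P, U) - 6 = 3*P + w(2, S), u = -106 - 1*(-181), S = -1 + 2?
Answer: -7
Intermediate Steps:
S = 1
u = 75 (u = -106 + 181 = 75)
L(P, U) = 8 + 3*P (L(P, U) = 6 + (3*P + 2) = 6 + (2 + 3*P) = 8 + 3*P)
L(20, -1*9) - u = (8 + 3*20) - 1*75 = (8 + 60) - 75 = 68 - 75 = -7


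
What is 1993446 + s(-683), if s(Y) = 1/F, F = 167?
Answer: 332905483/167 ≈ 1.9934e+6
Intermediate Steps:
s(Y) = 1/167
1993446 + s(-683) = 1993446 + 1/167 = 332905483/167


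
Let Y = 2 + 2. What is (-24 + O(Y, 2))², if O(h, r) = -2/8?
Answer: 9409/16 ≈ 588.06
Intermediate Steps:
Y = 4
O(h, r) = -¼ (O(h, r) = -2*⅛ = -¼)
(-24 + O(Y, 2))² = (-24 - ¼)² = (-97/4)² = 9409/16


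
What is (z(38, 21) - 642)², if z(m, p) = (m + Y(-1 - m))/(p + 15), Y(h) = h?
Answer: 534210769/1296 ≈ 4.1220e+5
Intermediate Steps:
z(m, p) = -1/(15 + p) (z(m, p) = (m + (-1 - m))/(p + 15) = -1/(15 + p))
(z(38, 21) - 642)² = (-1/(15 + 21) - 642)² = (-1/36 - 642)² = (-23113/36)² = 534210769/1296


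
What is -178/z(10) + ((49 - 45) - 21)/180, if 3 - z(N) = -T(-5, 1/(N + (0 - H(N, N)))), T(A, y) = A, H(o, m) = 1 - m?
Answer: 16003/180 ≈ 88.906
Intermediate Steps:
z(N) = -2 (z(N) = 3 - (-1)*(-5) = 3 - 1*5 = 3 - 5 = -2)
-178/z(10) + ((49 - 45) - 21)/180 = -178/(-2) + ((49 - 45) - 21)/180 = -178*(-½) + (4 - 21)*(1/180) = 89 - 17*1/180 = 89 - 17/180 = 16003/180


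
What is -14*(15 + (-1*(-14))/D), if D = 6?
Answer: -728/3 ≈ -242.67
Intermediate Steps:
-14*(15 + (-1*(-14))/D) = -14*(15 - 1*(-14)/6) = -14*(15 + 14*(⅙)) = -14*(15 + 7/3) = -14*52/3 = -728/3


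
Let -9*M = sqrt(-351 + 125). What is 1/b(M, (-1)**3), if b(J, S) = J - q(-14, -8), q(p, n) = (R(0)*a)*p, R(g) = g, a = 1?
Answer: 9*I*sqrt(226)/226 ≈ 0.59867*I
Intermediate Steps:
q(p, n) = 0 (q(p, n) = (0*1)*p = 0*p = 0)
M = -I*sqrt(226)/9 (M = -sqrt(-351 + 125)/9 = -I*sqrt(226)/9 ≈ -1.6704*I)
b(J, S) = J (b(J, S) = J - 1*0 = J + 0 = J)
1/b(M, (-1)**3) = 1/(-I*sqrt(226)/9) = 9*I*sqrt(226)/226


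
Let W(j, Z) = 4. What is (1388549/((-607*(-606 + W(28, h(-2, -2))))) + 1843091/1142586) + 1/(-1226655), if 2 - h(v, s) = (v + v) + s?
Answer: 77007614141300876/14226367173430545 ≈ 5.4130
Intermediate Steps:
h(v, s) = 2 - s - 2*v (h(v, s) = 2 - ((v + v) + s) = 2 - (2*v + s) = 2 - (s + 2*v) = 2 + (-s - 2*v) = 2 - s - 2*v)
(1388549/((-607*(-606 + W(28, h(-2, -2))))) + 1843091/1142586) + 1/(-1226655) = (1388549/((-607*(-606 + 4))) + 1843091/1142586) + 1/(-1226655) = (1388549/((-607*(-602))) + 1843091*(1/1142586)) - 1/1226655 = (1388549/365414 + 1843091/1142586) - 1/1226655 = 565006975597/104379230151 - 1/1226655 = 77007614141300876/14226367173430545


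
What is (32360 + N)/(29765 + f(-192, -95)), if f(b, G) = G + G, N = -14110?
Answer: 730/1183 ≈ 0.61707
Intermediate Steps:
f(b, G) = 2*G
(32360 + N)/(29765 + f(-192, -95)) = (32360 - 14110)/(29765 + 2*(-95)) = 18250/(29765 - 190) = 18250/29575 = 18250*(1/29575) = 730/1183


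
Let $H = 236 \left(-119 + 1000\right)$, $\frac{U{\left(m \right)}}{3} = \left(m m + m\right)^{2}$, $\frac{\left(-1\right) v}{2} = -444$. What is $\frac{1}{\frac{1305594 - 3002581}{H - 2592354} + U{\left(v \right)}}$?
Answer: $\frac{2384438}{4457965905116312923} \approx 5.3487 \cdot 10^{-13}$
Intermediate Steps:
$v = 888$ ($v = \left(-2\right) \left(-444\right) = 888$)
$U{\left(m \right)} = 3 \left(m + m^{2}\right)^{2}$ ($U{\left(m \right)} = 3 \left(m m + m\right)^{2} = 3 \left(m^{2} + m\right)^{2} = 3 \left(m + m^{2}\right)^{2}$)
$H = 207916$ ($H = 236 \cdot 881 = 207916$)
$\frac{1}{\frac{1305594 - 3002581}{H - 2592354} + U{\left(v \right)}} = \frac{1}{\frac{1305594 - 3002581}{207916 - 2592354} + 3 \cdot 888^{2} \left(1 + 888\right)^{2}} = \frac{1}{- \frac{1696987}{-2384438} + 3 \cdot 788544 \cdot 889^{2}} = \frac{1}{\left(-1696987\right) \left(- \frac{1}{2384438}\right) + 3 \cdot 788544 \cdot 790321} = \frac{1}{\frac{1696987}{2384438} + 1869608647872} = \frac{1}{\frac{4457965905116312923}{2384438}} = \frac{2384438}{4457965905116312923}$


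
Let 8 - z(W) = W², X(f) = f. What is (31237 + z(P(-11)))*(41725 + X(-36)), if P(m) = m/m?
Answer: 1302531116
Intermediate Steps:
P(m) = 1
z(W) = 8 - W²
(31237 + z(P(-11)))*(41725 + X(-36)) = (31237 + (8 - 1*1²))*(41725 - 36) = (31237 + (8 - 1*1))*41689 = (31237 + (8 - 1))*41689 = (31237 + 7)*41689 = 31244*41689 = 1302531116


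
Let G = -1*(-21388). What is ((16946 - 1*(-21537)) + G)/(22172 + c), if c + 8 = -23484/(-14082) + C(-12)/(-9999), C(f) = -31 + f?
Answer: 1405031852763/520176298099 ≈ 2.7011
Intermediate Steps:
G = 21388
c = -148504217/23467653 (c = -8 + (-23484/(-14082) + (-31 - 12)/(-9999)) = -8 + (-23484*(-1/14082) - 43*(-1/9999)) = -8 + (3914/2347 + 43/9999) = -8 + 39237007/23467653 = -148504217/23467653 ≈ -6.3280)
((16946 - 1*(-21537)) + G)/(22172 + c) = ((16946 - 1*(-21537)) + 21388)/(22172 - 148504217/23467653) = ((16946 + 21537) + 21388)/(520176298099/23467653) = (38483 + 21388)*(23467653/520176298099) = 59871*(23467653/520176298099) = 1405031852763/520176298099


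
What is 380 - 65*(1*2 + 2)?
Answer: 120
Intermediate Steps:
380 - 65*(1*2 + 2) = 380 - 65*(2 + 2) = 380 - 65*4 = 380 - 260 = 120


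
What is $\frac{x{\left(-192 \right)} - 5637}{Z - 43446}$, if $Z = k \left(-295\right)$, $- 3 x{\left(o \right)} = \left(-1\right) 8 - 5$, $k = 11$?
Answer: $\frac{16898}{140073} \approx 0.12064$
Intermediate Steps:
$x{\left(o \right)} = \frac{13}{3}$ ($x{\left(o \right)} = - \frac{\left(-1\right) 8 - 5}{3} = - \frac{-8 - 5}{3} = \left(- \frac{1}{3}\right) \left(-13\right) = \frac{13}{3}$)
$Z = -3245$ ($Z = 11 \left(-295\right) = -3245$)
$\frac{x{\left(-192 \right)} - 5637}{Z - 43446} = \frac{\frac{13}{3} - 5637}{-3245 - 43446} = - \frac{16898}{3 \left(-46691\right)} = \left(- \frac{16898}{3}\right) \left(- \frac{1}{46691}\right) = \frac{16898}{140073}$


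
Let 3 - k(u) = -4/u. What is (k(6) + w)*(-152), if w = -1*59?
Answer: 25232/3 ≈ 8410.7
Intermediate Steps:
k(u) = 3 + 4/u (k(u) = 3 - (-4)/u = 3 + 4/u)
w = -59
(k(6) + w)*(-152) = ((3 + 4/6) - 59)*(-152) = ((3 + 4*(⅙)) - 59)*(-152) = ((3 + ⅔) - 59)*(-152) = (11/3 - 59)*(-152) = -166/3*(-152) = 25232/3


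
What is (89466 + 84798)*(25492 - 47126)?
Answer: -3770027376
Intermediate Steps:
(89466 + 84798)*(25492 - 47126) = 174264*(-21634) = -3770027376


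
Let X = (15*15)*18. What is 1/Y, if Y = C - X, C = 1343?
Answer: -1/2707 ≈ -0.00036941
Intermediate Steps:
X = 4050 (X = 225*18 = 4050)
Y = -2707 (Y = 1343 - 1*4050 = 1343 - 4050 = -2707)
1/Y = 1/(-2707) = -1/2707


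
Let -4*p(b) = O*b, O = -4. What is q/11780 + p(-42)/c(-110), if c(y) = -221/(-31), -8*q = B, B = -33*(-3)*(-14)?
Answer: -61197087/10413520 ≈ -5.8767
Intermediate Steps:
B = -1386 (B = 99*(-14) = -1386)
q = 693/4 (q = -⅛*(-1386) = 693/4 ≈ 173.25)
p(b) = b (p(b) = -(-1)*b = b)
c(y) = 221/31 (c(y) = -221*(-1/31) = 221/31)
q/11780 + p(-42)/c(-110) = (693/4)/11780 - 42/221/31 = (693/4)*(1/11780) - 42*31/221 = 693/47120 - 1302/221 = -61197087/10413520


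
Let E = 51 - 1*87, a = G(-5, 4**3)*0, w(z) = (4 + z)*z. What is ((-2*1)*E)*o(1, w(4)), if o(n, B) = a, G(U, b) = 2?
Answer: 0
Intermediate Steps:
w(z) = z*(4 + z)
a = 0 (a = 2*0 = 0)
o(n, B) = 0
E = -36 (E = 51 - 87 = -36)
((-2*1)*E)*o(1, w(4)) = (-2*1*(-36))*0 = -2*(-36)*0 = 72*0 = 0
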